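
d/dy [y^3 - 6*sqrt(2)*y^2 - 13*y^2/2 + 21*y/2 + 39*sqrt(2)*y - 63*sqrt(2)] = 3*y^2 - 12*sqrt(2)*y - 13*y + 21/2 + 39*sqrt(2)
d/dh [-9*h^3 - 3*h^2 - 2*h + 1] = -27*h^2 - 6*h - 2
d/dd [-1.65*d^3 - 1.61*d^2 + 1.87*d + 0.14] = -4.95*d^2 - 3.22*d + 1.87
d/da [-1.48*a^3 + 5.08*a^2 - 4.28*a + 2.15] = -4.44*a^2 + 10.16*a - 4.28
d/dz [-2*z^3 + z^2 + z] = -6*z^2 + 2*z + 1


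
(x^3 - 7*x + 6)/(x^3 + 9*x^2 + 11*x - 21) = (x - 2)/(x + 7)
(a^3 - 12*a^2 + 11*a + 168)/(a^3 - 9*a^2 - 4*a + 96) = (a - 7)/(a - 4)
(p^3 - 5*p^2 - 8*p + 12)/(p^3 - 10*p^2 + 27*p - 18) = (p + 2)/(p - 3)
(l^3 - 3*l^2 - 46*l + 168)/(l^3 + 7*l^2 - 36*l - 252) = (l - 4)/(l + 6)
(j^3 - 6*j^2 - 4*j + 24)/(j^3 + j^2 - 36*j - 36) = (j^2 - 4)/(j^2 + 7*j + 6)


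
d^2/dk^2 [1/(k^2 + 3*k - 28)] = 2*(-k^2 - 3*k + (2*k + 3)^2 + 28)/(k^2 + 3*k - 28)^3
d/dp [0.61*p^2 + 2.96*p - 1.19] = 1.22*p + 2.96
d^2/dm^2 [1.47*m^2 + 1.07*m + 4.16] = 2.94000000000000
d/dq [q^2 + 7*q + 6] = 2*q + 7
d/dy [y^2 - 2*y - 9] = 2*y - 2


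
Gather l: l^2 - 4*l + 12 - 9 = l^2 - 4*l + 3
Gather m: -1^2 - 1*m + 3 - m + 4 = 6 - 2*m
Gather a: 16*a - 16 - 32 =16*a - 48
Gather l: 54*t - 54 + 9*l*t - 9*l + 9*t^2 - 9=l*(9*t - 9) + 9*t^2 + 54*t - 63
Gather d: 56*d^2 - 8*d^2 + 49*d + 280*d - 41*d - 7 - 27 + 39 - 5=48*d^2 + 288*d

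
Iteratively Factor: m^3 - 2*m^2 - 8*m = (m - 4)*(m^2 + 2*m) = (m - 4)*(m + 2)*(m)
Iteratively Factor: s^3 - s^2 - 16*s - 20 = (s + 2)*(s^2 - 3*s - 10) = (s - 5)*(s + 2)*(s + 2)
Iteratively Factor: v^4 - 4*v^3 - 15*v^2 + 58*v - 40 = (v - 2)*(v^3 - 2*v^2 - 19*v + 20) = (v - 5)*(v - 2)*(v^2 + 3*v - 4) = (v - 5)*(v - 2)*(v - 1)*(v + 4)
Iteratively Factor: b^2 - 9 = (b - 3)*(b + 3)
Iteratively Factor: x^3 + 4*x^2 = (x)*(x^2 + 4*x) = x^2*(x + 4)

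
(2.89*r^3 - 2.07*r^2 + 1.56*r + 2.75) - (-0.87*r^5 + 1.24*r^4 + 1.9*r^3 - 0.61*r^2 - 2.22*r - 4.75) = 0.87*r^5 - 1.24*r^4 + 0.99*r^3 - 1.46*r^2 + 3.78*r + 7.5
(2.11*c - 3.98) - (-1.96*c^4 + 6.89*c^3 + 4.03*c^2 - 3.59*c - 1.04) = 1.96*c^4 - 6.89*c^3 - 4.03*c^2 + 5.7*c - 2.94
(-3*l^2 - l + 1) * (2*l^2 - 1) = -6*l^4 - 2*l^3 + 5*l^2 + l - 1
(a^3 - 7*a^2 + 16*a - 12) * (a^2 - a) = a^5 - 8*a^4 + 23*a^3 - 28*a^2 + 12*a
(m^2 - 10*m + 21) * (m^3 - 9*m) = m^5 - 10*m^4 + 12*m^3 + 90*m^2 - 189*m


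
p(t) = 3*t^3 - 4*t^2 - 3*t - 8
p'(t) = 9*t^2 - 8*t - 3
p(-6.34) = -914.28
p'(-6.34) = 409.48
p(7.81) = 1153.72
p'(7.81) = 483.48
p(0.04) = -8.13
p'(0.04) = -3.31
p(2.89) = 22.33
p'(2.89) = 49.05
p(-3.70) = -203.62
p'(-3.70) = 149.81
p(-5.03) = -475.90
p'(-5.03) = 264.95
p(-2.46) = -69.49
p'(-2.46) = 71.14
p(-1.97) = -40.55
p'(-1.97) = 47.69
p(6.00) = 478.00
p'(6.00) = 273.00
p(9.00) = 1828.00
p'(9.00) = 654.00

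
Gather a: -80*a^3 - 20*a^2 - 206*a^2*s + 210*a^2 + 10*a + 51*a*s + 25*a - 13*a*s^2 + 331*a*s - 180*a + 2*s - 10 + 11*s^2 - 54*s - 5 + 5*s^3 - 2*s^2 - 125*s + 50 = -80*a^3 + a^2*(190 - 206*s) + a*(-13*s^2 + 382*s - 145) + 5*s^3 + 9*s^2 - 177*s + 35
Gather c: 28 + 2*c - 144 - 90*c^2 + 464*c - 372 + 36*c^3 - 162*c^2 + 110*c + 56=36*c^3 - 252*c^2 + 576*c - 432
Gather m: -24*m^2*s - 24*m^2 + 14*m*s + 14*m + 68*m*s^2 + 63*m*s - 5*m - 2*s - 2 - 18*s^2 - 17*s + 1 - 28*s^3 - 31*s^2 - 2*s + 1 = m^2*(-24*s - 24) + m*(68*s^2 + 77*s + 9) - 28*s^3 - 49*s^2 - 21*s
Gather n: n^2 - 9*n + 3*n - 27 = n^2 - 6*n - 27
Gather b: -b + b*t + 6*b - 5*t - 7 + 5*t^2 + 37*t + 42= b*(t + 5) + 5*t^2 + 32*t + 35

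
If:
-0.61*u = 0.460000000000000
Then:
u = -0.75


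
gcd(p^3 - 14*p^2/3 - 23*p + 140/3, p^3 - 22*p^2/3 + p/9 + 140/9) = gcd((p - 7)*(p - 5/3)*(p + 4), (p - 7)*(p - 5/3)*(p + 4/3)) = p^2 - 26*p/3 + 35/3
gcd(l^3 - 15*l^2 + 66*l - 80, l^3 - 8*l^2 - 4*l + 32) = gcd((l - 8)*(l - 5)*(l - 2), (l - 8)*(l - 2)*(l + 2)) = l^2 - 10*l + 16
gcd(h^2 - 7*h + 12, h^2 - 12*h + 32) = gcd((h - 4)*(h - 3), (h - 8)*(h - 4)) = h - 4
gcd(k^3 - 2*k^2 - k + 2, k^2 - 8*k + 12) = k - 2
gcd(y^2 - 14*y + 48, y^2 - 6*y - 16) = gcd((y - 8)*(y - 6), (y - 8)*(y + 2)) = y - 8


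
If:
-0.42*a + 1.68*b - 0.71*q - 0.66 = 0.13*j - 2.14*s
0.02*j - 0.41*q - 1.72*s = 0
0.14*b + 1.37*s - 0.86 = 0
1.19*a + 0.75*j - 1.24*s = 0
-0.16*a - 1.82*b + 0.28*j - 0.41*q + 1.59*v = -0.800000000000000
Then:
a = 1.87967060307006*v + 7.38963859024178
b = 0.251913190071482*v - 1.02037985299561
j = -3.02497237370465*v - 10.5146373247602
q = -0.0395647977039249*v - 3.5837787632184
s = 0.73200962001415 - 0.0257429537299325*v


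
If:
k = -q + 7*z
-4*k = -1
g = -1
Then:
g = -1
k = 1/4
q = 7*z - 1/4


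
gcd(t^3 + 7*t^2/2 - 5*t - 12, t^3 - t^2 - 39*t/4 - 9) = t + 3/2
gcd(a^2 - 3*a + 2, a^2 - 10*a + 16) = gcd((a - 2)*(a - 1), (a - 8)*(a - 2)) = a - 2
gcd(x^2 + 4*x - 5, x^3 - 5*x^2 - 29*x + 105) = x + 5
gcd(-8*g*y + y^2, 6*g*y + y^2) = y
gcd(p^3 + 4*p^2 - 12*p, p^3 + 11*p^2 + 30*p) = p^2 + 6*p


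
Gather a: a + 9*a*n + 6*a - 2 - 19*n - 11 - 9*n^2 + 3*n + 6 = a*(9*n + 7) - 9*n^2 - 16*n - 7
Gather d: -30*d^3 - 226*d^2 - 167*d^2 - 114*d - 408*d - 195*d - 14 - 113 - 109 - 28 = -30*d^3 - 393*d^2 - 717*d - 264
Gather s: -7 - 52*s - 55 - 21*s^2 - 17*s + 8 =-21*s^2 - 69*s - 54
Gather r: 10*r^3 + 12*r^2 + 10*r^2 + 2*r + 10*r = 10*r^3 + 22*r^2 + 12*r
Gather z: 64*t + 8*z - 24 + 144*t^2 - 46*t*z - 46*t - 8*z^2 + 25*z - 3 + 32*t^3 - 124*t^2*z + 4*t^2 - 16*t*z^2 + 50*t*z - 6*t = 32*t^3 + 148*t^2 + 12*t + z^2*(-16*t - 8) + z*(-124*t^2 + 4*t + 33) - 27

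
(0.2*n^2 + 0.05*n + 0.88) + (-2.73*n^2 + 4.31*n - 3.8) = -2.53*n^2 + 4.36*n - 2.92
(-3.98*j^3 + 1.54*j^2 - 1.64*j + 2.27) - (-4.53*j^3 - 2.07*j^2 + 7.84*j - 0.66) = 0.55*j^3 + 3.61*j^2 - 9.48*j + 2.93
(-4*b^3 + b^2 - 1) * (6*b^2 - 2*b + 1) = -24*b^5 + 14*b^4 - 6*b^3 - 5*b^2 + 2*b - 1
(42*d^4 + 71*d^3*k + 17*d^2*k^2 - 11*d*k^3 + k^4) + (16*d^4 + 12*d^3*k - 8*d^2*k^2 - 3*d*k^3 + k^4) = 58*d^4 + 83*d^3*k + 9*d^2*k^2 - 14*d*k^3 + 2*k^4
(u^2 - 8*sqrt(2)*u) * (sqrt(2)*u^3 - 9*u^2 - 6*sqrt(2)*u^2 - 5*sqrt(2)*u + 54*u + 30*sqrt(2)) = sqrt(2)*u^5 - 25*u^4 - 6*sqrt(2)*u^4 + 67*sqrt(2)*u^3 + 150*u^3 - 402*sqrt(2)*u^2 + 80*u^2 - 480*u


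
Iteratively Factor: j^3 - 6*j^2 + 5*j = (j)*(j^2 - 6*j + 5) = j*(j - 1)*(j - 5)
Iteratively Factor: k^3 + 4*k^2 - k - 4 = (k + 4)*(k^2 - 1) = (k - 1)*(k + 4)*(k + 1)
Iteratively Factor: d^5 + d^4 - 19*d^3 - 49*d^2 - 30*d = (d + 3)*(d^4 - 2*d^3 - 13*d^2 - 10*d) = (d + 1)*(d + 3)*(d^3 - 3*d^2 - 10*d) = d*(d + 1)*(d + 3)*(d^2 - 3*d - 10) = d*(d - 5)*(d + 1)*(d + 3)*(d + 2)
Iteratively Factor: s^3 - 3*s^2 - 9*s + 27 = (s - 3)*(s^2 - 9) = (s - 3)*(s + 3)*(s - 3)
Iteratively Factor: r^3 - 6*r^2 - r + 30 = (r - 3)*(r^2 - 3*r - 10) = (r - 3)*(r + 2)*(r - 5)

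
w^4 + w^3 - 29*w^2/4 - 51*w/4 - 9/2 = (w - 3)*(w + 1/2)*(w + 3/2)*(w + 2)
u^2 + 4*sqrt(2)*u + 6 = (u + sqrt(2))*(u + 3*sqrt(2))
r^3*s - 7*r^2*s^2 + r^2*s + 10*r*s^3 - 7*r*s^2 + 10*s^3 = (r - 5*s)*(r - 2*s)*(r*s + s)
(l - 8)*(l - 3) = l^2 - 11*l + 24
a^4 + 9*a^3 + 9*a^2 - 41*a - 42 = (a - 2)*(a + 1)*(a + 3)*(a + 7)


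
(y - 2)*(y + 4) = y^2 + 2*y - 8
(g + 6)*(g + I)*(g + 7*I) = g^3 + 6*g^2 + 8*I*g^2 - 7*g + 48*I*g - 42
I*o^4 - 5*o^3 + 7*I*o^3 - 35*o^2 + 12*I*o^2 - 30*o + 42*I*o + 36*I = (o + 6)*(o - I)*(o + 6*I)*(I*o + I)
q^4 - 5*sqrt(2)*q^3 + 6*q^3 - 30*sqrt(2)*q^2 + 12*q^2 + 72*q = q*(q + 6)*(q - 3*sqrt(2))*(q - 2*sqrt(2))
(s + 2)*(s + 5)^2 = s^3 + 12*s^2 + 45*s + 50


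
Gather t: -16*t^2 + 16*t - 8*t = -16*t^2 + 8*t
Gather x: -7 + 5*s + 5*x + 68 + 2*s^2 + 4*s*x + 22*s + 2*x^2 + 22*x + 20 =2*s^2 + 27*s + 2*x^2 + x*(4*s + 27) + 81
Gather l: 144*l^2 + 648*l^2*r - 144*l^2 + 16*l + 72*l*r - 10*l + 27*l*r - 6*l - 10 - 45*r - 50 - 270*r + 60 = 648*l^2*r + 99*l*r - 315*r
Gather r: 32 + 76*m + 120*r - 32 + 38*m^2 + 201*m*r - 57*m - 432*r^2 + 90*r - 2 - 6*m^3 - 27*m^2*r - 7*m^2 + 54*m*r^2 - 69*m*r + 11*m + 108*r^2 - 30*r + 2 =-6*m^3 + 31*m^2 + 30*m + r^2*(54*m - 324) + r*(-27*m^2 + 132*m + 180)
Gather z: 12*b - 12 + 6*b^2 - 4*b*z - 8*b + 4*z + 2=6*b^2 + 4*b + z*(4 - 4*b) - 10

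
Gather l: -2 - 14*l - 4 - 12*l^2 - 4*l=-12*l^2 - 18*l - 6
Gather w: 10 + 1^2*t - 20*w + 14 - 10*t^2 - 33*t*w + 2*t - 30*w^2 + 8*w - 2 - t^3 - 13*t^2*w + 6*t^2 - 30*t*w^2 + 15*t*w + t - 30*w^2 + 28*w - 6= -t^3 - 4*t^2 + 4*t + w^2*(-30*t - 60) + w*(-13*t^2 - 18*t + 16) + 16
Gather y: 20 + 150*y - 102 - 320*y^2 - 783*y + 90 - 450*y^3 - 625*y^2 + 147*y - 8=-450*y^3 - 945*y^2 - 486*y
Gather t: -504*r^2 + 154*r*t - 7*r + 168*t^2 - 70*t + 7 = -504*r^2 - 7*r + 168*t^2 + t*(154*r - 70) + 7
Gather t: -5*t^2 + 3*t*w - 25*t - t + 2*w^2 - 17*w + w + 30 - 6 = -5*t^2 + t*(3*w - 26) + 2*w^2 - 16*w + 24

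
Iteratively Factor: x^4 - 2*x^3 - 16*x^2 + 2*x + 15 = (x - 5)*(x^3 + 3*x^2 - x - 3) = (x - 5)*(x + 3)*(x^2 - 1) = (x - 5)*(x - 1)*(x + 3)*(x + 1)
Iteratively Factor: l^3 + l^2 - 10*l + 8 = (l - 2)*(l^2 + 3*l - 4) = (l - 2)*(l + 4)*(l - 1)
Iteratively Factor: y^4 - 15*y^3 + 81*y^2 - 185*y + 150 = (y - 2)*(y^3 - 13*y^2 + 55*y - 75) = (y - 5)*(y - 2)*(y^2 - 8*y + 15) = (y - 5)*(y - 3)*(y - 2)*(y - 5)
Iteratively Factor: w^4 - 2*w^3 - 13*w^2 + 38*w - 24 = (w - 1)*(w^3 - w^2 - 14*w + 24) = (w - 3)*(w - 1)*(w^2 + 2*w - 8) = (w - 3)*(w - 1)*(w + 4)*(w - 2)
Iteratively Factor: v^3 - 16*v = (v - 4)*(v^2 + 4*v) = v*(v - 4)*(v + 4)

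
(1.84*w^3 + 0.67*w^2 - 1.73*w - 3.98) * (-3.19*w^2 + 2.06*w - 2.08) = -5.8696*w^5 + 1.6531*w^4 + 3.0717*w^3 + 7.7388*w^2 - 4.6004*w + 8.2784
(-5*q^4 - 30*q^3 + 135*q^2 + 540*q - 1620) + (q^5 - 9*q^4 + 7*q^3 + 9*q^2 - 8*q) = q^5 - 14*q^4 - 23*q^3 + 144*q^2 + 532*q - 1620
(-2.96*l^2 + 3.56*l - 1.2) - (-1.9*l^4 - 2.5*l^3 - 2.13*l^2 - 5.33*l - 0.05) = 1.9*l^4 + 2.5*l^3 - 0.83*l^2 + 8.89*l - 1.15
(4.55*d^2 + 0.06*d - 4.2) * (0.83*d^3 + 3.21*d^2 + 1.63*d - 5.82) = 3.7765*d^5 + 14.6553*d^4 + 4.1231*d^3 - 39.8652*d^2 - 7.1952*d + 24.444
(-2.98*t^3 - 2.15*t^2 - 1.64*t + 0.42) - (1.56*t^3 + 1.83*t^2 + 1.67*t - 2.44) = -4.54*t^3 - 3.98*t^2 - 3.31*t + 2.86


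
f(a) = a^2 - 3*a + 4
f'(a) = 2*a - 3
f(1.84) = 1.87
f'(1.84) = 0.68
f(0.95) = 2.05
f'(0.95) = -1.10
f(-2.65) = 18.97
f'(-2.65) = -8.30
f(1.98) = 1.98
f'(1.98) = 0.96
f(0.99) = 2.01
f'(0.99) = -1.02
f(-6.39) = 64.00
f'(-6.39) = -15.78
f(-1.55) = 11.05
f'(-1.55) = -6.10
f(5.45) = 17.35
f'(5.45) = 7.90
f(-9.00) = 112.00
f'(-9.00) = -21.00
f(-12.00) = 184.00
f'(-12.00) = -27.00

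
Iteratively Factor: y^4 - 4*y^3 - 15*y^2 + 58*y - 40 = (y - 2)*(y^3 - 2*y^2 - 19*y + 20) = (y - 5)*(y - 2)*(y^2 + 3*y - 4) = (y - 5)*(y - 2)*(y + 4)*(y - 1)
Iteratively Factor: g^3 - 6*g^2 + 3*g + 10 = (g + 1)*(g^2 - 7*g + 10) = (g - 2)*(g + 1)*(g - 5)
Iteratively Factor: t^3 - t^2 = (t - 1)*(t^2) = t*(t - 1)*(t)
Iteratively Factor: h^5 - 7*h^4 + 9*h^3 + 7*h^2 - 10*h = (h - 5)*(h^4 - 2*h^3 - h^2 + 2*h) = (h - 5)*(h - 1)*(h^3 - h^2 - 2*h) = h*(h - 5)*(h - 1)*(h^2 - h - 2) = h*(h - 5)*(h - 1)*(h + 1)*(h - 2)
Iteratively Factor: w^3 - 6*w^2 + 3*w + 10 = (w - 5)*(w^2 - w - 2) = (w - 5)*(w + 1)*(w - 2)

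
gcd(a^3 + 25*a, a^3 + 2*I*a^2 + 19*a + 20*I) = a + 5*I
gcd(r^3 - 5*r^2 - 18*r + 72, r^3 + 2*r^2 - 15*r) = r - 3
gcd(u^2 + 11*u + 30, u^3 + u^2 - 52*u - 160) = u + 5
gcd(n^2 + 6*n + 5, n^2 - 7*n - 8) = n + 1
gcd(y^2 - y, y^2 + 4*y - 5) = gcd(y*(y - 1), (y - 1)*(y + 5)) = y - 1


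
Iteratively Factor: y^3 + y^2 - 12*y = (y + 4)*(y^2 - 3*y) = (y - 3)*(y + 4)*(y)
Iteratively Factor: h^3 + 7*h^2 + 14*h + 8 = (h + 2)*(h^2 + 5*h + 4) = (h + 1)*(h + 2)*(h + 4)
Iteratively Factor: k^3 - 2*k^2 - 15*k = (k - 5)*(k^2 + 3*k) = k*(k - 5)*(k + 3)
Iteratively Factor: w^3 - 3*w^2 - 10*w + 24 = (w - 2)*(w^2 - w - 12) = (w - 2)*(w + 3)*(w - 4)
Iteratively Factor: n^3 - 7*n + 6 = (n - 1)*(n^2 + n - 6) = (n - 2)*(n - 1)*(n + 3)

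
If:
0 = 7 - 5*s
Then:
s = 7/5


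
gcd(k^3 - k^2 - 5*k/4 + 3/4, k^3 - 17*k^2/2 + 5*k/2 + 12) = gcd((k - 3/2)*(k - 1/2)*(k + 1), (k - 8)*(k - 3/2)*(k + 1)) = k^2 - k/2 - 3/2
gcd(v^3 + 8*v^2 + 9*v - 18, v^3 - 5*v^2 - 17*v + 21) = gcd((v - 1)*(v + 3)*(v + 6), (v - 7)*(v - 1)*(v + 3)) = v^2 + 2*v - 3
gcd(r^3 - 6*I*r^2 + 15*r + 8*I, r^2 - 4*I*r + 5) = r + I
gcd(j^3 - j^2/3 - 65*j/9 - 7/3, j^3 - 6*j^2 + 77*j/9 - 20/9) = 1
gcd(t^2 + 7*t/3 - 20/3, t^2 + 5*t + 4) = t + 4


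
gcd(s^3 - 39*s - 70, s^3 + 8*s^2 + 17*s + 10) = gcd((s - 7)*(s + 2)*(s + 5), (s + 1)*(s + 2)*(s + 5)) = s^2 + 7*s + 10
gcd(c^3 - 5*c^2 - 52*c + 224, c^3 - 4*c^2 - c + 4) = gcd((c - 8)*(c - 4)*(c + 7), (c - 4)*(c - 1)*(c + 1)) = c - 4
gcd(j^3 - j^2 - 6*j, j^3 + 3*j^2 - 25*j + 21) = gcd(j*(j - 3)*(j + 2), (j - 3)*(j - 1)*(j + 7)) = j - 3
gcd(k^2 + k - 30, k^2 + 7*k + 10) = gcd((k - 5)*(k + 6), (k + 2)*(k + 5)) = 1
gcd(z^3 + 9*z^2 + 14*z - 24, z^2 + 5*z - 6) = z^2 + 5*z - 6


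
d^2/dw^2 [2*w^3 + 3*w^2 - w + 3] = 12*w + 6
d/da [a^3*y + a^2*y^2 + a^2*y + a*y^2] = y*(3*a^2 + 2*a*y + 2*a + y)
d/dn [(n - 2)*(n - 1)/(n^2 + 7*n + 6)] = 2*(5*n^2 + 4*n - 16)/(n^4 + 14*n^3 + 61*n^2 + 84*n + 36)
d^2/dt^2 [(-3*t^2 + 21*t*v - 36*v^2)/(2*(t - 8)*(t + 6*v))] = 3*(-(t - 8)^2*(t + 6*v)^2 + (t - 8)^2*(t + 6*v)*(2*t - 7*v) + (t - 8)^2*(-t^2 + 7*t*v - 12*v^2) + (t - 8)*(t + 6*v)^2*(2*t - 7*v) + (t - 8)*(t + 6*v)*(-t^2 + 7*t*v - 12*v^2) + (t + 6*v)^2*(-t^2 + 7*t*v - 12*v^2))/((t - 8)^3*(t + 6*v)^3)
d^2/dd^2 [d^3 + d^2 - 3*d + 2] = 6*d + 2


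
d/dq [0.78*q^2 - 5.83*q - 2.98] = 1.56*q - 5.83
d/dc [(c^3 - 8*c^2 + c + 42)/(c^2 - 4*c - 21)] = (c^2 + 6*c + 3)/(c^2 + 6*c + 9)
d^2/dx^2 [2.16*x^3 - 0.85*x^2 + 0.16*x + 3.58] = 12.96*x - 1.7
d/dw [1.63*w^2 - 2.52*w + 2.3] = 3.26*w - 2.52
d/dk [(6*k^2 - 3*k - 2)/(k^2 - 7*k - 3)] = (-39*k^2 - 32*k - 5)/(k^4 - 14*k^3 + 43*k^2 + 42*k + 9)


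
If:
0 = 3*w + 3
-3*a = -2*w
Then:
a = -2/3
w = -1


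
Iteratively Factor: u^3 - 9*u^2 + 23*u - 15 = (u - 3)*(u^2 - 6*u + 5) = (u - 5)*(u - 3)*(u - 1)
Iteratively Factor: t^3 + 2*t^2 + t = (t + 1)*(t^2 + t) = t*(t + 1)*(t + 1)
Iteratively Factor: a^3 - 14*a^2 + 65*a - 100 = (a - 5)*(a^2 - 9*a + 20) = (a - 5)*(a - 4)*(a - 5)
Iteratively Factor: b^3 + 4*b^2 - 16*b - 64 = (b - 4)*(b^2 + 8*b + 16) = (b - 4)*(b + 4)*(b + 4)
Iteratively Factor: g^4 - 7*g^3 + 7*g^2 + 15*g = (g)*(g^3 - 7*g^2 + 7*g + 15) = g*(g - 5)*(g^2 - 2*g - 3) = g*(g - 5)*(g - 3)*(g + 1)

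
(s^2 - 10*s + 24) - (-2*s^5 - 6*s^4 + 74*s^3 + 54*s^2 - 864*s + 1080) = 2*s^5 + 6*s^4 - 74*s^3 - 53*s^2 + 854*s - 1056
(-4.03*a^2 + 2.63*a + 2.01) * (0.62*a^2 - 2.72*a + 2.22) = -2.4986*a^4 + 12.5922*a^3 - 14.854*a^2 + 0.3714*a + 4.4622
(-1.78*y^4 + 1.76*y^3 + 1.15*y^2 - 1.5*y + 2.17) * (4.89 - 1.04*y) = 1.8512*y^5 - 10.5346*y^4 + 7.4104*y^3 + 7.1835*y^2 - 9.5918*y + 10.6113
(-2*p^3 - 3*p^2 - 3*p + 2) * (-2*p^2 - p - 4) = 4*p^5 + 8*p^4 + 17*p^3 + 11*p^2 + 10*p - 8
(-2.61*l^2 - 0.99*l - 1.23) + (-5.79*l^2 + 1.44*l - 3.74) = -8.4*l^2 + 0.45*l - 4.97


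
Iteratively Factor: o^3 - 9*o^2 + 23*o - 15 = (o - 5)*(o^2 - 4*o + 3) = (o - 5)*(o - 3)*(o - 1)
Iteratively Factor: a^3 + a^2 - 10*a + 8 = (a - 1)*(a^2 + 2*a - 8) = (a - 1)*(a + 4)*(a - 2)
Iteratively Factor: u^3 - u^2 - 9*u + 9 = (u - 1)*(u^2 - 9) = (u - 1)*(u + 3)*(u - 3)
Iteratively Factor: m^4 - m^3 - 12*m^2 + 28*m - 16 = (m + 4)*(m^3 - 5*m^2 + 8*m - 4) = (m - 2)*(m + 4)*(m^2 - 3*m + 2) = (m - 2)^2*(m + 4)*(m - 1)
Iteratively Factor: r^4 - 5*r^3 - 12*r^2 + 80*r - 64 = (r - 4)*(r^3 - r^2 - 16*r + 16) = (r - 4)*(r - 1)*(r^2 - 16) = (r - 4)^2*(r - 1)*(r + 4)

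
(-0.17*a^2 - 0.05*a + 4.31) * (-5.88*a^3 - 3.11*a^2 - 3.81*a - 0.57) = 0.9996*a^5 + 0.8227*a^4 - 24.5396*a^3 - 13.1167*a^2 - 16.3926*a - 2.4567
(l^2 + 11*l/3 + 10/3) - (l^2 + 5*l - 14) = 52/3 - 4*l/3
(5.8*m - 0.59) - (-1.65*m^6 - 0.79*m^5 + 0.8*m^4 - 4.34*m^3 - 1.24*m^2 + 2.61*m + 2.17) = 1.65*m^6 + 0.79*m^5 - 0.8*m^4 + 4.34*m^3 + 1.24*m^2 + 3.19*m - 2.76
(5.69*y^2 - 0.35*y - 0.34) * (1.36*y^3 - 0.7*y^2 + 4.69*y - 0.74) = 7.7384*y^5 - 4.459*y^4 + 26.4687*y^3 - 5.6141*y^2 - 1.3356*y + 0.2516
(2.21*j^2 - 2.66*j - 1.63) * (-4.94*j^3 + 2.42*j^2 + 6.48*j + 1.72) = -10.9174*j^5 + 18.4886*j^4 + 15.9358*j^3 - 17.3802*j^2 - 15.1376*j - 2.8036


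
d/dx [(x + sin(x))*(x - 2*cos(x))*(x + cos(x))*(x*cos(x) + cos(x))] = -(x + 1)*(x + sin(x))*(x - 2*cos(x))*(sin(x) - 1)*cos(x) + (x + 1)*(x + sin(x))*(x + cos(x))*(2*sin(x) + 1)*cos(x) + (x + 1)*(x - 2*cos(x))*(x + cos(x))*(cos(x) + 1)*cos(x) - (x + sin(x))*(x - 2*cos(x))*(x + cos(x))*(x*sin(x) - sqrt(2)*cos(x + pi/4))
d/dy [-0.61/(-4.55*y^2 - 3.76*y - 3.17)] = (-5.551*y - 2.2936)/(4.55*y^2 + 3.76*y + 3.17)^2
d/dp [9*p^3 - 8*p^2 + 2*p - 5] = 27*p^2 - 16*p + 2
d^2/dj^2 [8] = 0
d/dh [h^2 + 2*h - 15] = 2*h + 2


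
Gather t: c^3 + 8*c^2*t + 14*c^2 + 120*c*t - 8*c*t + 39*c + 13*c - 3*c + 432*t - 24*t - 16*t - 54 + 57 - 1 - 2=c^3 + 14*c^2 + 49*c + t*(8*c^2 + 112*c + 392)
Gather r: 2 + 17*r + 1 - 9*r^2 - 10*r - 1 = -9*r^2 + 7*r + 2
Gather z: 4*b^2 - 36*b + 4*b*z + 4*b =4*b^2 + 4*b*z - 32*b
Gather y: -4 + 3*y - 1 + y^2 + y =y^2 + 4*y - 5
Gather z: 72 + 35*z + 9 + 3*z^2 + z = 3*z^2 + 36*z + 81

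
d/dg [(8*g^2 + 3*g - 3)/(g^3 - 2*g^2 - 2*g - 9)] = (-8*g^4 - 6*g^3 - g^2 - 156*g - 33)/(g^6 - 4*g^5 - 10*g^3 + 40*g^2 + 36*g + 81)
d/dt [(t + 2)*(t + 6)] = 2*t + 8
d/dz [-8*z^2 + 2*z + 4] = 2 - 16*z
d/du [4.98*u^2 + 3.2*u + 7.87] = 9.96*u + 3.2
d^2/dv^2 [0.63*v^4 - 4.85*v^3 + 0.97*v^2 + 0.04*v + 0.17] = 7.56*v^2 - 29.1*v + 1.94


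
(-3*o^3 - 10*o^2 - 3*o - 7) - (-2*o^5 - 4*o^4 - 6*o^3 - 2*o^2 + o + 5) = 2*o^5 + 4*o^4 + 3*o^3 - 8*o^2 - 4*o - 12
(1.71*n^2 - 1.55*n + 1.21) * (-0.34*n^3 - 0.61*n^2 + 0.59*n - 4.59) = -0.5814*n^5 - 0.5161*n^4 + 1.543*n^3 - 9.5015*n^2 + 7.8284*n - 5.5539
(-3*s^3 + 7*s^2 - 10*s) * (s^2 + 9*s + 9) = -3*s^5 - 20*s^4 + 26*s^3 - 27*s^2 - 90*s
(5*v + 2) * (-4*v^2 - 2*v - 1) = -20*v^3 - 18*v^2 - 9*v - 2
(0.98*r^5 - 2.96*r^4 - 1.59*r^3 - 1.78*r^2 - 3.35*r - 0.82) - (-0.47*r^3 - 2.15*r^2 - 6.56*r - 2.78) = 0.98*r^5 - 2.96*r^4 - 1.12*r^3 + 0.37*r^2 + 3.21*r + 1.96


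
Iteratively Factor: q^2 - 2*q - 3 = (q - 3)*(q + 1)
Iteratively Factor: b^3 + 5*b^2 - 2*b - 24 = (b + 3)*(b^2 + 2*b - 8) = (b - 2)*(b + 3)*(b + 4)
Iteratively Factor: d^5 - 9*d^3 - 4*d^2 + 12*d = (d + 2)*(d^4 - 2*d^3 - 5*d^2 + 6*d) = (d - 1)*(d + 2)*(d^3 - d^2 - 6*d) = (d - 3)*(d - 1)*(d + 2)*(d^2 + 2*d) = (d - 3)*(d - 1)*(d + 2)^2*(d)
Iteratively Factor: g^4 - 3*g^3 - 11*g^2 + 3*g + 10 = (g - 5)*(g^3 + 2*g^2 - g - 2) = (g - 5)*(g - 1)*(g^2 + 3*g + 2) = (g - 5)*(g - 1)*(g + 1)*(g + 2)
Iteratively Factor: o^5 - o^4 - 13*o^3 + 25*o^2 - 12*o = (o - 1)*(o^4 - 13*o^2 + 12*o) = o*(o - 1)*(o^3 - 13*o + 12) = o*(o - 1)*(o + 4)*(o^2 - 4*o + 3) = o*(o - 1)^2*(o + 4)*(o - 3)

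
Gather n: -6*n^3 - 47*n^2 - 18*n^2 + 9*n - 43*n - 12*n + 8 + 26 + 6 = -6*n^3 - 65*n^2 - 46*n + 40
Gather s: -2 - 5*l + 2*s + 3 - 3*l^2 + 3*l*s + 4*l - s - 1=-3*l^2 - l + s*(3*l + 1)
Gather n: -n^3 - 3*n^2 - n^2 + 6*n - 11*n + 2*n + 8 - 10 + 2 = -n^3 - 4*n^2 - 3*n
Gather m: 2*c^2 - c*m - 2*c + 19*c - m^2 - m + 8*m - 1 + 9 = 2*c^2 + 17*c - m^2 + m*(7 - c) + 8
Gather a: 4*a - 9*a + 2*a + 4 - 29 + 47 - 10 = 12 - 3*a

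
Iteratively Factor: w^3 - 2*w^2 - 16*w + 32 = (w + 4)*(w^2 - 6*w + 8) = (w - 2)*(w + 4)*(w - 4)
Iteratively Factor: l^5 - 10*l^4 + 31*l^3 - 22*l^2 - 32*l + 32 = (l - 2)*(l^4 - 8*l^3 + 15*l^2 + 8*l - 16) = (l - 4)*(l - 2)*(l^3 - 4*l^2 - l + 4) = (l - 4)*(l - 2)*(l + 1)*(l^2 - 5*l + 4) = (l - 4)*(l - 2)*(l - 1)*(l + 1)*(l - 4)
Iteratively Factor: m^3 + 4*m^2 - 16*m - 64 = (m + 4)*(m^2 - 16) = (m - 4)*(m + 4)*(m + 4)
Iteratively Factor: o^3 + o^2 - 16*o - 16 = (o + 4)*(o^2 - 3*o - 4) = (o - 4)*(o + 4)*(o + 1)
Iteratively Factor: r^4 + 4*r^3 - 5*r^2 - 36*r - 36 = (r - 3)*(r^3 + 7*r^2 + 16*r + 12) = (r - 3)*(r + 2)*(r^2 + 5*r + 6) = (r - 3)*(r + 2)^2*(r + 3)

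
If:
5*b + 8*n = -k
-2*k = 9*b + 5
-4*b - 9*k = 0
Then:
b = -45/73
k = 20/73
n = 205/584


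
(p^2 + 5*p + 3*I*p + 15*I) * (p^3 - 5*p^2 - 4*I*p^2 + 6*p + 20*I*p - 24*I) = p^5 - I*p^4 - 7*p^3 + 30*p^2 + 19*I*p^2 - 228*p - 30*I*p + 360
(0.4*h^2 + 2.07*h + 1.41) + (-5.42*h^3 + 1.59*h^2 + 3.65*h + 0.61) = -5.42*h^3 + 1.99*h^2 + 5.72*h + 2.02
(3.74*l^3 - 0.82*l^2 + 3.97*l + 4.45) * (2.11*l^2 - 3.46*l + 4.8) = 7.8914*l^5 - 14.6706*l^4 + 29.1659*l^3 - 8.2827*l^2 + 3.659*l + 21.36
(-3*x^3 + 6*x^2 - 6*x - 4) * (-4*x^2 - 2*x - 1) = 12*x^5 - 18*x^4 + 15*x^3 + 22*x^2 + 14*x + 4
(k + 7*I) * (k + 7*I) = k^2 + 14*I*k - 49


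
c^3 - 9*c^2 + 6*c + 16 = (c - 8)*(c - 2)*(c + 1)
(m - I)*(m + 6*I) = m^2 + 5*I*m + 6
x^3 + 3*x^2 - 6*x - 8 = (x - 2)*(x + 1)*(x + 4)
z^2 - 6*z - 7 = (z - 7)*(z + 1)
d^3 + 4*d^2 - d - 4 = (d - 1)*(d + 1)*(d + 4)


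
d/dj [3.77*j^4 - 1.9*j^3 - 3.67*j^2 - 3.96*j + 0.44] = 15.08*j^3 - 5.7*j^2 - 7.34*j - 3.96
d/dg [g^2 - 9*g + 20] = 2*g - 9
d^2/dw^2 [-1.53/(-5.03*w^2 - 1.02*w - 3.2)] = (-77.420754*w^2 - 15.699636*w + 1.53*(10.06*w + 1.02)*(20.12*w + 2.04) - 49.25376)/(5.03*w^2 + 1.02*w + 3.2)^3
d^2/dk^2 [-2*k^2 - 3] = -4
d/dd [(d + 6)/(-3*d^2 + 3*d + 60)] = (-d^2 + d + (d + 6)*(2*d - 1) + 20)/(3*(-d^2 + d + 20)^2)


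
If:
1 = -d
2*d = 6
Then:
No Solution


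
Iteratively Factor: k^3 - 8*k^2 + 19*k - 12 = (k - 4)*(k^2 - 4*k + 3) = (k - 4)*(k - 1)*(k - 3)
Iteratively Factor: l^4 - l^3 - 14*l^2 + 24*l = (l - 3)*(l^3 + 2*l^2 - 8*l) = (l - 3)*(l - 2)*(l^2 + 4*l) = (l - 3)*(l - 2)*(l + 4)*(l)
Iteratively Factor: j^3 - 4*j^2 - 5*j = (j + 1)*(j^2 - 5*j) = j*(j + 1)*(j - 5)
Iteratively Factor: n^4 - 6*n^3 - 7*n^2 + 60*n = (n - 5)*(n^3 - n^2 - 12*n) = (n - 5)*(n + 3)*(n^2 - 4*n) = n*(n - 5)*(n + 3)*(n - 4)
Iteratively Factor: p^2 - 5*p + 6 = (p - 3)*(p - 2)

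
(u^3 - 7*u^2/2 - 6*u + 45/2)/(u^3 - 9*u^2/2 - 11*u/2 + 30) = (u - 3)/(u - 4)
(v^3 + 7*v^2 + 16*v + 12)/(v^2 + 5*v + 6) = v + 2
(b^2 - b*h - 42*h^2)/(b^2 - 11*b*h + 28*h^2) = (b + 6*h)/(b - 4*h)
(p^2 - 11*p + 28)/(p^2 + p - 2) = (p^2 - 11*p + 28)/(p^2 + p - 2)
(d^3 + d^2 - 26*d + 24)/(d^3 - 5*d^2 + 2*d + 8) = (d^2 + 5*d - 6)/(d^2 - d - 2)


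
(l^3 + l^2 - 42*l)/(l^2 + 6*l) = (l^2 + l - 42)/(l + 6)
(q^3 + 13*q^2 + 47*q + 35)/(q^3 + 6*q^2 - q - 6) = (q^2 + 12*q + 35)/(q^2 + 5*q - 6)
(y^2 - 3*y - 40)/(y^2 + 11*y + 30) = (y - 8)/(y + 6)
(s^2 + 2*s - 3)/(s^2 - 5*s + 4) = (s + 3)/(s - 4)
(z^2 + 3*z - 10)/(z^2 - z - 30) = (z - 2)/(z - 6)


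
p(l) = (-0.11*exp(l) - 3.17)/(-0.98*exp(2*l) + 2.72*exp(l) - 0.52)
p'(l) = (-0.11*exp(l) - 3.17)*(1.96*exp(2*l) - 2.72*exp(l))/(-0.98*exp(2*l) + 2.72*exp(l) - 0.52)^2 - 0.11*exp(l)/(-0.98*exp(2*l) + 2.72*exp(l) - 0.52)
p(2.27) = 0.06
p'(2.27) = -0.14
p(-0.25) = -3.24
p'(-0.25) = 2.92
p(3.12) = 0.01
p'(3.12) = -0.02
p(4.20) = 0.00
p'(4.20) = -0.00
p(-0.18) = -3.05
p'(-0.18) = 2.50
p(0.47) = -2.53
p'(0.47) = -1.40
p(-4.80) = 6.37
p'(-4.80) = 0.29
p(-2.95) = 8.35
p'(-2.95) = 3.02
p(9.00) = 0.00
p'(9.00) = 0.00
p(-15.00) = 6.10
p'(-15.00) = 0.00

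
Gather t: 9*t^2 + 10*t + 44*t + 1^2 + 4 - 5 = 9*t^2 + 54*t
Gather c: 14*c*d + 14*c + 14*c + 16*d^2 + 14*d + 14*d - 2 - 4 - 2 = c*(14*d + 28) + 16*d^2 + 28*d - 8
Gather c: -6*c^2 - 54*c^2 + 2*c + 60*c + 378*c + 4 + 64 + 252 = -60*c^2 + 440*c + 320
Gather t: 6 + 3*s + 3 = 3*s + 9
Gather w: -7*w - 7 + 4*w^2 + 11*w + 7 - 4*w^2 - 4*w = 0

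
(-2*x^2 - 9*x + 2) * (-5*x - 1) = 10*x^3 + 47*x^2 - x - 2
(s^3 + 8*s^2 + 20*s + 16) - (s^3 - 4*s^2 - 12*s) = 12*s^2 + 32*s + 16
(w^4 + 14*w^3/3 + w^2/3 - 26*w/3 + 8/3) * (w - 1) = w^5 + 11*w^4/3 - 13*w^3/3 - 9*w^2 + 34*w/3 - 8/3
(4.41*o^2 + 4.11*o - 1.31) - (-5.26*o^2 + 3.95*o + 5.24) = 9.67*o^2 + 0.16*o - 6.55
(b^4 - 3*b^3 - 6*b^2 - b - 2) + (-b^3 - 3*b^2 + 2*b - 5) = b^4 - 4*b^3 - 9*b^2 + b - 7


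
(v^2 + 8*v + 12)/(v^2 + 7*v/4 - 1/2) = 4*(v + 6)/(4*v - 1)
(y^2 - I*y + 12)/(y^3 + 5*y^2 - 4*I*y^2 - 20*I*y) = (y + 3*I)/(y*(y + 5))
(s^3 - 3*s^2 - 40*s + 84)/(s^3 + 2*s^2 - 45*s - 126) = (s - 2)/(s + 3)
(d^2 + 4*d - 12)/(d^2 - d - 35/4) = 4*(-d^2 - 4*d + 12)/(-4*d^2 + 4*d + 35)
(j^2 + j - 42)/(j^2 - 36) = (j + 7)/(j + 6)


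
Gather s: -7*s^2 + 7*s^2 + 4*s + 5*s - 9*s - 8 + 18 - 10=0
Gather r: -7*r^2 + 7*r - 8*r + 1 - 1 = -7*r^2 - r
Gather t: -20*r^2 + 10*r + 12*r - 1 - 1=-20*r^2 + 22*r - 2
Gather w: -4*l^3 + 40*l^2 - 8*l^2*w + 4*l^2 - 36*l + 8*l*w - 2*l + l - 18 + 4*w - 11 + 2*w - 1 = -4*l^3 + 44*l^2 - 37*l + w*(-8*l^2 + 8*l + 6) - 30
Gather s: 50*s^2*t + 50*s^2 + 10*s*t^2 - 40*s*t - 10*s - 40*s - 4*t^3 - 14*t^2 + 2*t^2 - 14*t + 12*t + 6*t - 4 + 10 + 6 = s^2*(50*t + 50) + s*(10*t^2 - 40*t - 50) - 4*t^3 - 12*t^2 + 4*t + 12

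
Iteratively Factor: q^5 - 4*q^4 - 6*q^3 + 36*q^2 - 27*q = (q)*(q^4 - 4*q^3 - 6*q^2 + 36*q - 27) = q*(q + 3)*(q^3 - 7*q^2 + 15*q - 9) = q*(q - 1)*(q + 3)*(q^2 - 6*q + 9) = q*(q - 3)*(q - 1)*(q + 3)*(q - 3)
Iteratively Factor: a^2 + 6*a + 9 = (a + 3)*(a + 3)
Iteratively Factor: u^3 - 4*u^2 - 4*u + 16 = (u - 4)*(u^2 - 4) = (u - 4)*(u - 2)*(u + 2)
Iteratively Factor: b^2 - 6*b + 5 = (b - 1)*(b - 5)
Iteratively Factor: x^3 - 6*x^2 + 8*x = (x)*(x^2 - 6*x + 8) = x*(x - 2)*(x - 4)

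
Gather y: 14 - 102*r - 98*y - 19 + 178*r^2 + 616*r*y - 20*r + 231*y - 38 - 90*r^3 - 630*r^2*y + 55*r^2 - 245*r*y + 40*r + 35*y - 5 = -90*r^3 + 233*r^2 - 82*r + y*(-630*r^2 + 371*r + 168) - 48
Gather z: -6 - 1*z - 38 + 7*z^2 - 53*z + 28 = 7*z^2 - 54*z - 16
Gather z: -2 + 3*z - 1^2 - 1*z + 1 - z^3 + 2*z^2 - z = -z^3 + 2*z^2 + z - 2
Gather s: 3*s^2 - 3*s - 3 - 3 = 3*s^2 - 3*s - 6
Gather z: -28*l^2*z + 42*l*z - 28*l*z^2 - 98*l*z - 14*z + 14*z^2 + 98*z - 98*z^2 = z^2*(-28*l - 84) + z*(-28*l^2 - 56*l + 84)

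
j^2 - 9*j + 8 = (j - 8)*(j - 1)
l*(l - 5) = l^2 - 5*l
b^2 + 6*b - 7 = (b - 1)*(b + 7)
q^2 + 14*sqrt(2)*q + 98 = (q + 7*sqrt(2))^2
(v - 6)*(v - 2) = v^2 - 8*v + 12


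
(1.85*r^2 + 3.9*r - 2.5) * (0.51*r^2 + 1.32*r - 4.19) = 0.9435*r^4 + 4.431*r^3 - 3.8785*r^2 - 19.641*r + 10.475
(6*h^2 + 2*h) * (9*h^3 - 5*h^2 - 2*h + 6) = 54*h^5 - 12*h^4 - 22*h^3 + 32*h^2 + 12*h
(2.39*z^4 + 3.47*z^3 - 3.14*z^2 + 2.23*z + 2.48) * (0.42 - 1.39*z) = -3.3221*z^5 - 3.8195*z^4 + 5.822*z^3 - 4.4185*z^2 - 2.5106*z + 1.0416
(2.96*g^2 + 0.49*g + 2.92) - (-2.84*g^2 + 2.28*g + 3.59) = 5.8*g^2 - 1.79*g - 0.67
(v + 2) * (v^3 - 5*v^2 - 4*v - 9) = v^4 - 3*v^3 - 14*v^2 - 17*v - 18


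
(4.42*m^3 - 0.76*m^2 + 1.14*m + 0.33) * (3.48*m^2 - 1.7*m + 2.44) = 15.3816*m^5 - 10.1588*m^4 + 16.044*m^3 - 2.644*m^2 + 2.2206*m + 0.8052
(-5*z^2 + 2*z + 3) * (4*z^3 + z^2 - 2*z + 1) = -20*z^5 + 3*z^4 + 24*z^3 - 6*z^2 - 4*z + 3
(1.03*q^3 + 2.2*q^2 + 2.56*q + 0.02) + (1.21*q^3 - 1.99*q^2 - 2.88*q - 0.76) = 2.24*q^3 + 0.21*q^2 - 0.32*q - 0.74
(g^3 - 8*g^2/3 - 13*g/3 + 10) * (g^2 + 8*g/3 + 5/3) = g^5 - 88*g^3/9 - 6*g^2 + 175*g/9 + 50/3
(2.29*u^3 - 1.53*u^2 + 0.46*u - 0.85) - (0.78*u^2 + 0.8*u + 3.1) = 2.29*u^3 - 2.31*u^2 - 0.34*u - 3.95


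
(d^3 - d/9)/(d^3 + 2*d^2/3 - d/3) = (d + 1/3)/(d + 1)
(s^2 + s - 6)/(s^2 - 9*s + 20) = (s^2 + s - 6)/(s^2 - 9*s + 20)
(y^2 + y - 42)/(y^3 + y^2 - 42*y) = 1/y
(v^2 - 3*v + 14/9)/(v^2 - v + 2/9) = (3*v - 7)/(3*v - 1)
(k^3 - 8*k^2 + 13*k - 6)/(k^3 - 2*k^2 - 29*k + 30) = (k - 1)/(k + 5)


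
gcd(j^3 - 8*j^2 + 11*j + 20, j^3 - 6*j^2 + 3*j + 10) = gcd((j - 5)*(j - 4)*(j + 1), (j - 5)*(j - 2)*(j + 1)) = j^2 - 4*j - 5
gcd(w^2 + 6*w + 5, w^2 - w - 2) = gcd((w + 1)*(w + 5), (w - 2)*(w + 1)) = w + 1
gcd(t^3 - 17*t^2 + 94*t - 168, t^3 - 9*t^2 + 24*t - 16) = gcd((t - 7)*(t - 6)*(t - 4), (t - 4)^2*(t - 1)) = t - 4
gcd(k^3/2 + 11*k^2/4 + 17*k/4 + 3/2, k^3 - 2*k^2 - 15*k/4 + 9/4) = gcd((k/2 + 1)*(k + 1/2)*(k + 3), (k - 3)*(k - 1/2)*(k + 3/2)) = 1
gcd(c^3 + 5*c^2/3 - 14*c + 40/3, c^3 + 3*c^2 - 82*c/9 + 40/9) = c^2 + 11*c/3 - 20/3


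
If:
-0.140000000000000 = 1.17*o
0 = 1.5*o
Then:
No Solution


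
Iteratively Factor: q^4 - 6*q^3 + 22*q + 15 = (q + 1)*(q^3 - 7*q^2 + 7*q + 15) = (q - 5)*(q + 1)*(q^2 - 2*q - 3) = (q - 5)*(q - 3)*(q + 1)*(q + 1)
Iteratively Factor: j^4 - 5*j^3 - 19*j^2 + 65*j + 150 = (j + 3)*(j^3 - 8*j^2 + 5*j + 50) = (j + 2)*(j + 3)*(j^2 - 10*j + 25) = (j - 5)*(j + 2)*(j + 3)*(j - 5)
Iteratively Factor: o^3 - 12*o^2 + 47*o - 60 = (o - 3)*(o^2 - 9*o + 20) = (o - 4)*(o - 3)*(o - 5)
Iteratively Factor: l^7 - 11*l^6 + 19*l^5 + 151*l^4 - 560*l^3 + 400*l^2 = (l - 5)*(l^6 - 6*l^5 - 11*l^4 + 96*l^3 - 80*l^2) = (l - 5)*(l + 4)*(l^5 - 10*l^4 + 29*l^3 - 20*l^2) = (l - 5)*(l - 4)*(l + 4)*(l^4 - 6*l^3 + 5*l^2) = (l - 5)*(l - 4)*(l - 1)*(l + 4)*(l^3 - 5*l^2) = (l - 5)^2*(l - 4)*(l - 1)*(l + 4)*(l^2) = l*(l - 5)^2*(l - 4)*(l - 1)*(l + 4)*(l)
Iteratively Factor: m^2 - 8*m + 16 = (m - 4)*(m - 4)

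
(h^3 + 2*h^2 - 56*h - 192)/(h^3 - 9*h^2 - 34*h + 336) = (h + 4)/(h - 7)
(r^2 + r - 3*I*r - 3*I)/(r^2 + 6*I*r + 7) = (r^2 + r - 3*I*r - 3*I)/(r^2 + 6*I*r + 7)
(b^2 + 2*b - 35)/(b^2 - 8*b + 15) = (b + 7)/(b - 3)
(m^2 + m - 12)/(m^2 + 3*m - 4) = (m - 3)/(m - 1)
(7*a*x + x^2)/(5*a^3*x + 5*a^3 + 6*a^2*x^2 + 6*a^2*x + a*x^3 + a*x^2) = x*(7*a + x)/(a*(5*a^2*x + 5*a^2 + 6*a*x^2 + 6*a*x + x^3 + x^2))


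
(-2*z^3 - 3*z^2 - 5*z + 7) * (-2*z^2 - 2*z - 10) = 4*z^5 + 10*z^4 + 36*z^3 + 26*z^2 + 36*z - 70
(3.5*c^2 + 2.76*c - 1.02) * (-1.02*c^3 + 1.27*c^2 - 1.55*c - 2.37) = -3.57*c^5 + 1.6298*c^4 - 0.8794*c^3 - 13.8684*c^2 - 4.9602*c + 2.4174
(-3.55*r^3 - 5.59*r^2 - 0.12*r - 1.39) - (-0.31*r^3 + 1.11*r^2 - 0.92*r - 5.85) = -3.24*r^3 - 6.7*r^2 + 0.8*r + 4.46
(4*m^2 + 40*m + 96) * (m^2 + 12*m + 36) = 4*m^4 + 88*m^3 + 720*m^2 + 2592*m + 3456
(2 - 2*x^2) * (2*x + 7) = -4*x^3 - 14*x^2 + 4*x + 14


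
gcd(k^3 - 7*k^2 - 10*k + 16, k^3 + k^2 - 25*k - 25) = 1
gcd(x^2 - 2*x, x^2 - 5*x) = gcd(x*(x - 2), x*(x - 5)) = x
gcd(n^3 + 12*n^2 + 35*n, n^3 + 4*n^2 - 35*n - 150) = n + 5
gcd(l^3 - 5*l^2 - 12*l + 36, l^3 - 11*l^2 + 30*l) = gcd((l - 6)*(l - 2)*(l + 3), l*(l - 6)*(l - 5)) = l - 6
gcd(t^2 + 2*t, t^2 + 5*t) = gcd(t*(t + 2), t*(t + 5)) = t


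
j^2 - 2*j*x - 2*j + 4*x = (j - 2)*(j - 2*x)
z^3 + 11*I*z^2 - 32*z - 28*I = (z + 2*I)^2*(z + 7*I)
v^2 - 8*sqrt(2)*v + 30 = (v - 5*sqrt(2))*(v - 3*sqrt(2))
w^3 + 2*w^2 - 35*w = w*(w - 5)*(w + 7)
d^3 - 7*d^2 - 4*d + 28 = (d - 7)*(d - 2)*(d + 2)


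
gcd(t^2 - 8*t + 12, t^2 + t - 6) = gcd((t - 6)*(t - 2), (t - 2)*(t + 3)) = t - 2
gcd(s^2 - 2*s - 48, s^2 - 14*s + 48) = s - 8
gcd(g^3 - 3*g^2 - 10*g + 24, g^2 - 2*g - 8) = g - 4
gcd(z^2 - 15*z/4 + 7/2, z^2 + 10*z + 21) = 1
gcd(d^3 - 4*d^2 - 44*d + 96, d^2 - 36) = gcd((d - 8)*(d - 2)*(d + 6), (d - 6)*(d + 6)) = d + 6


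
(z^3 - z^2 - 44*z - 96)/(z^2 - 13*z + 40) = (z^2 + 7*z + 12)/(z - 5)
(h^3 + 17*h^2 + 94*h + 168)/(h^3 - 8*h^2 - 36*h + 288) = (h^2 + 11*h + 28)/(h^2 - 14*h + 48)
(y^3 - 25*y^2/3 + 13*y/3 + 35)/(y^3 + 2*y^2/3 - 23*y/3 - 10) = (y - 7)/(y + 2)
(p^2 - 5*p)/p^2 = (p - 5)/p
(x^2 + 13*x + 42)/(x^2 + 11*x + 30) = (x + 7)/(x + 5)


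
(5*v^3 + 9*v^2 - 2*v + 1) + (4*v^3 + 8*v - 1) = 9*v^3 + 9*v^2 + 6*v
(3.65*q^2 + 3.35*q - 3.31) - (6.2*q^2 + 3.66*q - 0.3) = -2.55*q^2 - 0.31*q - 3.01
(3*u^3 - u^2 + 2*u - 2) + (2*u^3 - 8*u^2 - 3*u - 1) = 5*u^3 - 9*u^2 - u - 3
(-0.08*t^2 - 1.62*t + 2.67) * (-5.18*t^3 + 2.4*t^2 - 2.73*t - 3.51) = 0.4144*t^5 + 8.1996*t^4 - 17.5002*t^3 + 11.1114*t^2 - 1.6029*t - 9.3717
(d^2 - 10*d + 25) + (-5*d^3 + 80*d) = -5*d^3 + d^2 + 70*d + 25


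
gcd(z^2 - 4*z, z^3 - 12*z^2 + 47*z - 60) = z - 4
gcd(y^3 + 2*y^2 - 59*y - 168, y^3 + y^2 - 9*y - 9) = y + 3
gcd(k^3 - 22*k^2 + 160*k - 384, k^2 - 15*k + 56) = k - 8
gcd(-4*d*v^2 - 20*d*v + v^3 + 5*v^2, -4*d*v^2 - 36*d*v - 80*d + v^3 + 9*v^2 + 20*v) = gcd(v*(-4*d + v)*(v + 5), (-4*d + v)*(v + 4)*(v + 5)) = -4*d*v - 20*d + v^2 + 5*v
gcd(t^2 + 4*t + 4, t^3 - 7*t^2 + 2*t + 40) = t + 2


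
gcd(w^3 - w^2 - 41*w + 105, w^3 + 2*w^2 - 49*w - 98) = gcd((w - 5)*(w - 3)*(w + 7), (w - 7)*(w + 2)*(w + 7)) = w + 7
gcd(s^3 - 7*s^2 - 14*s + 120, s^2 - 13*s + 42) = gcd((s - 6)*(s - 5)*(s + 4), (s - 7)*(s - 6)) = s - 6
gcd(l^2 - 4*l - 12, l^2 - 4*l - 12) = l^2 - 4*l - 12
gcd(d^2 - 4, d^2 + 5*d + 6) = d + 2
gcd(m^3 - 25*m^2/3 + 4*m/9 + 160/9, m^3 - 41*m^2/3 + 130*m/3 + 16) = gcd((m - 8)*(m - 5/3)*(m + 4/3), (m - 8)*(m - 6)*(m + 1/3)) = m - 8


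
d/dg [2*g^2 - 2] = 4*g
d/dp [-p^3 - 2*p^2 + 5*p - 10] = -3*p^2 - 4*p + 5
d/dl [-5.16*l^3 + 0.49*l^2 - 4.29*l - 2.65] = -15.48*l^2 + 0.98*l - 4.29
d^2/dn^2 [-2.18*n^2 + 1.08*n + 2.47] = -4.36000000000000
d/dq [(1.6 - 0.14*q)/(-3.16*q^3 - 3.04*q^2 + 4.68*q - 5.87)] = (-0.8848*q^3 + 14.7424*q^2 + 9.728*q - 6.6662)/(9.9856*q^6 + 19.2128*q^5 - 20.336*q^4 + 8.64400000000001*q^3 + 57.592*q^2 - 54.9432*q + 34.4569)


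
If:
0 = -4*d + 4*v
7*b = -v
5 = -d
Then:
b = 5/7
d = -5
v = -5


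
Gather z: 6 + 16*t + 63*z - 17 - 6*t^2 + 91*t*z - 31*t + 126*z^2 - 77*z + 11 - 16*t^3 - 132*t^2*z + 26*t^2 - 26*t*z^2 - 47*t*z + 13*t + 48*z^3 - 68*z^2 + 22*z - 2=-16*t^3 + 20*t^2 - 2*t + 48*z^3 + z^2*(58 - 26*t) + z*(-132*t^2 + 44*t + 8) - 2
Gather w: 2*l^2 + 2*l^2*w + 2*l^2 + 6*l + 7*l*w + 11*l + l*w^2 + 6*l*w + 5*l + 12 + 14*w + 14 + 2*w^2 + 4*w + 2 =4*l^2 + 22*l + w^2*(l + 2) + w*(2*l^2 + 13*l + 18) + 28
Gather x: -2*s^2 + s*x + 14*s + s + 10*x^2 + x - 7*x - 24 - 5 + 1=-2*s^2 + 15*s + 10*x^2 + x*(s - 6) - 28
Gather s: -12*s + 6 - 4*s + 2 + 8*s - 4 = 4 - 8*s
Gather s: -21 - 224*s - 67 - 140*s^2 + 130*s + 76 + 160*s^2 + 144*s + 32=20*s^2 + 50*s + 20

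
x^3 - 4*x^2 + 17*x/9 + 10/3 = (x - 3)*(x - 5/3)*(x + 2/3)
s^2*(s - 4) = s^3 - 4*s^2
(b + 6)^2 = b^2 + 12*b + 36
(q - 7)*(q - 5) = q^2 - 12*q + 35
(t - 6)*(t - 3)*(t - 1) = t^3 - 10*t^2 + 27*t - 18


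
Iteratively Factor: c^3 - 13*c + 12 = (c + 4)*(c^2 - 4*c + 3) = (c - 1)*(c + 4)*(c - 3)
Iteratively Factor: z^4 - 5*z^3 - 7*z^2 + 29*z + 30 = (z - 5)*(z^3 - 7*z - 6) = (z - 5)*(z + 1)*(z^2 - z - 6) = (z - 5)*(z - 3)*(z + 1)*(z + 2)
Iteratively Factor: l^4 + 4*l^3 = (l + 4)*(l^3) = l*(l + 4)*(l^2) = l^2*(l + 4)*(l)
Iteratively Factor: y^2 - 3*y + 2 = (y - 1)*(y - 2)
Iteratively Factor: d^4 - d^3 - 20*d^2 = (d - 5)*(d^3 + 4*d^2) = d*(d - 5)*(d^2 + 4*d) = d*(d - 5)*(d + 4)*(d)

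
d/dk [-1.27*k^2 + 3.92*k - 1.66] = 3.92 - 2.54*k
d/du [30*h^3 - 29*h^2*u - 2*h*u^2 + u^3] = -29*h^2 - 4*h*u + 3*u^2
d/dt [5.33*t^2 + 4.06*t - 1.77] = 10.66*t + 4.06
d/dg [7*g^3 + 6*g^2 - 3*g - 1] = 21*g^2 + 12*g - 3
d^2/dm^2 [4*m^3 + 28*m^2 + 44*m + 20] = 24*m + 56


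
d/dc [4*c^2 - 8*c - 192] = 8*c - 8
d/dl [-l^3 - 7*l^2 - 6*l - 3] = -3*l^2 - 14*l - 6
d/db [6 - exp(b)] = -exp(b)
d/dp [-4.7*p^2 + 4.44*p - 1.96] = 4.44 - 9.4*p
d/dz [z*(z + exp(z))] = z*(exp(z) + 1) + z + exp(z)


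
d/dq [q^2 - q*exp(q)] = -q*exp(q) + 2*q - exp(q)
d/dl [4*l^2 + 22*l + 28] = 8*l + 22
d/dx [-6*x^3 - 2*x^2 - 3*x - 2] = -18*x^2 - 4*x - 3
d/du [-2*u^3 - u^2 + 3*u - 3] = -6*u^2 - 2*u + 3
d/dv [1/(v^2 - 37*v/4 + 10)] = 4*(37 - 8*v)/(4*v^2 - 37*v + 40)^2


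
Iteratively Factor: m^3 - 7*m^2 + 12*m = (m)*(m^2 - 7*m + 12) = m*(m - 3)*(m - 4)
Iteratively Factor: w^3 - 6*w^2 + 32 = (w - 4)*(w^2 - 2*w - 8) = (w - 4)^2*(w + 2)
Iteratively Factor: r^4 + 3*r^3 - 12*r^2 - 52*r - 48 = (r + 2)*(r^3 + r^2 - 14*r - 24) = (r + 2)*(r + 3)*(r^2 - 2*r - 8) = (r + 2)^2*(r + 3)*(r - 4)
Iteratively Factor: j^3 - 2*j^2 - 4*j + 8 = (j - 2)*(j^2 - 4) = (j - 2)*(j + 2)*(j - 2)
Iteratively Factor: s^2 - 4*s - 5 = (s + 1)*(s - 5)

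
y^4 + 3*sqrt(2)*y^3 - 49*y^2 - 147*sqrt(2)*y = y*(y - 7)*(y + 7)*(y + 3*sqrt(2))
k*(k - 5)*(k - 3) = k^3 - 8*k^2 + 15*k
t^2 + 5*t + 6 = (t + 2)*(t + 3)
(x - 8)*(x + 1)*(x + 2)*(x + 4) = x^4 - x^3 - 42*x^2 - 104*x - 64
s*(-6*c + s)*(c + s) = -6*c^2*s - 5*c*s^2 + s^3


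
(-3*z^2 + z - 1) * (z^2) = -3*z^4 + z^3 - z^2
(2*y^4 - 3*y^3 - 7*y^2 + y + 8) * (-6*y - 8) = -12*y^5 + 2*y^4 + 66*y^3 + 50*y^2 - 56*y - 64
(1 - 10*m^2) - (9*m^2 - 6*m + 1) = -19*m^2 + 6*m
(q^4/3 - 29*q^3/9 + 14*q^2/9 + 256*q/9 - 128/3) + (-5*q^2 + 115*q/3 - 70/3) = q^4/3 - 29*q^3/9 - 31*q^2/9 + 601*q/9 - 66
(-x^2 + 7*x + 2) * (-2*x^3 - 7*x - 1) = 2*x^5 - 14*x^4 + 3*x^3 - 48*x^2 - 21*x - 2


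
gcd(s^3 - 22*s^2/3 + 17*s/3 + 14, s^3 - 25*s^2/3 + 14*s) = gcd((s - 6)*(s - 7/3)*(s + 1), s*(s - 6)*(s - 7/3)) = s^2 - 25*s/3 + 14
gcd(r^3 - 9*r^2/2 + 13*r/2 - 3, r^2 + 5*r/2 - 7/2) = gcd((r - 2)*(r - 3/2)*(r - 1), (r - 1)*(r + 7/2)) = r - 1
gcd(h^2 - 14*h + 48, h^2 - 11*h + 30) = h - 6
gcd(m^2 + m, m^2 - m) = m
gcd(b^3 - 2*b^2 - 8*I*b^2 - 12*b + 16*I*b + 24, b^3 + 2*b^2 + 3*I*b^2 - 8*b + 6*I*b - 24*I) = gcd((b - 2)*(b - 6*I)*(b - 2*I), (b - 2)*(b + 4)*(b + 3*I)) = b - 2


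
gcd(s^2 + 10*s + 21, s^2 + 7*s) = s + 7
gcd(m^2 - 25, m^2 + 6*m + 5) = m + 5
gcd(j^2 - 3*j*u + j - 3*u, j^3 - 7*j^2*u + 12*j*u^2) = -j + 3*u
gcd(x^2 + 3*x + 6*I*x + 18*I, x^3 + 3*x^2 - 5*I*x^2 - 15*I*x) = x + 3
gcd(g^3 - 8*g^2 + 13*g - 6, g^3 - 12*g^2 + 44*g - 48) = g - 6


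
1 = 1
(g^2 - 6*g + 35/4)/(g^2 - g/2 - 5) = (g - 7/2)/(g + 2)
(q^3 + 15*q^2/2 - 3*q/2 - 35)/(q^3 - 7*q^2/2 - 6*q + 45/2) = (q^2 + 5*q - 14)/(q^2 - 6*q + 9)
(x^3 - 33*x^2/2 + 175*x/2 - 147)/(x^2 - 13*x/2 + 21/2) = (x^2 - 13*x + 42)/(x - 3)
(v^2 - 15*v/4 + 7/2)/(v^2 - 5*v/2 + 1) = (4*v - 7)/(2*(2*v - 1))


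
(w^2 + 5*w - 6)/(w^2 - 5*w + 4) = (w + 6)/(w - 4)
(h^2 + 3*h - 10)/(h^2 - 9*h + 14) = (h + 5)/(h - 7)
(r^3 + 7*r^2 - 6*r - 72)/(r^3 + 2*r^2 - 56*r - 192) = (r - 3)/(r - 8)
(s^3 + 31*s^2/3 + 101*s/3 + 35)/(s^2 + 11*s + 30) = (s^2 + 16*s/3 + 7)/(s + 6)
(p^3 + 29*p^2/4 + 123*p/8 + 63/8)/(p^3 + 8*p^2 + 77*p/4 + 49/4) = (4*p^2 + 15*p + 9)/(2*(2*p^2 + 9*p + 7))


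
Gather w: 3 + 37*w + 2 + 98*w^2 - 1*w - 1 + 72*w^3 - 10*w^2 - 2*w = 72*w^3 + 88*w^2 + 34*w + 4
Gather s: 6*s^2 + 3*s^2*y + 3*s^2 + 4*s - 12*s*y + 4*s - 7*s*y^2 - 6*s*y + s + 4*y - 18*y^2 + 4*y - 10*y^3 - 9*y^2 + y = s^2*(3*y + 9) + s*(-7*y^2 - 18*y + 9) - 10*y^3 - 27*y^2 + 9*y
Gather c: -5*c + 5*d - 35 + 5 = -5*c + 5*d - 30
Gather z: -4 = -4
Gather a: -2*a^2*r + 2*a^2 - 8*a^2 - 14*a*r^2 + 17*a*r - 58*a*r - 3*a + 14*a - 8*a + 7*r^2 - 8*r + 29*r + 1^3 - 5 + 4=a^2*(-2*r - 6) + a*(-14*r^2 - 41*r + 3) + 7*r^2 + 21*r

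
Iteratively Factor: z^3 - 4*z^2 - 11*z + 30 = (z + 3)*(z^2 - 7*z + 10) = (z - 5)*(z + 3)*(z - 2)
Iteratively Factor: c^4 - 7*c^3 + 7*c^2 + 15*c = (c - 5)*(c^3 - 2*c^2 - 3*c) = (c - 5)*(c - 3)*(c^2 + c) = c*(c - 5)*(c - 3)*(c + 1)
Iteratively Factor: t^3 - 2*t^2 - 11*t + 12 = (t + 3)*(t^2 - 5*t + 4) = (t - 4)*(t + 3)*(t - 1)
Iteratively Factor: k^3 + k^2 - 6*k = (k)*(k^2 + k - 6) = k*(k + 3)*(k - 2)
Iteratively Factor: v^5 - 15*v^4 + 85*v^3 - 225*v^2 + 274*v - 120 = (v - 5)*(v^4 - 10*v^3 + 35*v^2 - 50*v + 24) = (v - 5)*(v - 1)*(v^3 - 9*v^2 + 26*v - 24) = (v - 5)*(v - 2)*(v - 1)*(v^2 - 7*v + 12) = (v - 5)*(v - 3)*(v - 2)*(v - 1)*(v - 4)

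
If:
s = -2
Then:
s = -2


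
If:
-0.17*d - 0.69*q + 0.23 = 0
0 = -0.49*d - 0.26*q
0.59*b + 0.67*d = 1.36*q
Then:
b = 1.11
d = -0.20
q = 0.38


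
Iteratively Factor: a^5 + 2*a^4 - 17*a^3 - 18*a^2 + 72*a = (a + 4)*(a^4 - 2*a^3 - 9*a^2 + 18*a) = a*(a + 4)*(a^3 - 2*a^2 - 9*a + 18) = a*(a + 3)*(a + 4)*(a^2 - 5*a + 6) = a*(a - 2)*(a + 3)*(a + 4)*(a - 3)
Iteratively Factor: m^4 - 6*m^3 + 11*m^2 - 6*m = (m - 3)*(m^3 - 3*m^2 + 2*m) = (m - 3)*(m - 1)*(m^2 - 2*m) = m*(m - 3)*(m - 1)*(m - 2)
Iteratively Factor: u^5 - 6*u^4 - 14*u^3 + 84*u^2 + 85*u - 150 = (u - 1)*(u^4 - 5*u^3 - 19*u^2 + 65*u + 150) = (u - 5)*(u - 1)*(u^3 - 19*u - 30) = (u - 5)*(u - 1)*(u + 2)*(u^2 - 2*u - 15) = (u - 5)*(u - 1)*(u + 2)*(u + 3)*(u - 5)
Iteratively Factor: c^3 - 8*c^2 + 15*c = (c)*(c^2 - 8*c + 15) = c*(c - 5)*(c - 3)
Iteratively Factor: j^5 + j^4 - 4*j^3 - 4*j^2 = (j)*(j^4 + j^3 - 4*j^2 - 4*j) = j^2*(j^3 + j^2 - 4*j - 4) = j^2*(j - 2)*(j^2 + 3*j + 2) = j^2*(j - 2)*(j + 1)*(j + 2)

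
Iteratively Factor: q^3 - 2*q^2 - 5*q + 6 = (q - 1)*(q^2 - q - 6) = (q - 1)*(q + 2)*(q - 3)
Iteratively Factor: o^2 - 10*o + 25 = (o - 5)*(o - 5)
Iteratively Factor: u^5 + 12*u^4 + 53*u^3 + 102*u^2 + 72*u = (u + 4)*(u^4 + 8*u^3 + 21*u^2 + 18*u) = (u + 2)*(u + 4)*(u^3 + 6*u^2 + 9*u) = u*(u + 2)*(u + 4)*(u^2 + 6*u + 9) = u*(u + 2)*(u + 3)*(u + 4)*(u + 3)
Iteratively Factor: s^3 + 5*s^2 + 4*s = (s + 4)*(s^2 + s) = s*(s + 4)*(s + 1)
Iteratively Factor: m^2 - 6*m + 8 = (m - 2)*(m - 4)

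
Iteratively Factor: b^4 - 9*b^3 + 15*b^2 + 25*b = (b - 5)*(b^3 - 4*b^2 - 5*b) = (b - 5)*(b + 1)*(b^2 - 5*b) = (b - 5)^2*(b + 1)*(b)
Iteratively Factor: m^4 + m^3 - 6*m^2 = (m)*(m^3 + m^2 - 6*m) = m*(m - 2)*(m^2 + 3*m) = m^2*(m - 2)*(m + 3)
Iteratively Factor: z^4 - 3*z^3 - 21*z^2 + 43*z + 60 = (z + 1)*(z^3 - 4*z^2 - 17*z + 60) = (z + 1)*(z + 4)*(z^2 - 8*z + 15) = (z - 5)*(z + 1)*(z + 4)*(z - 3)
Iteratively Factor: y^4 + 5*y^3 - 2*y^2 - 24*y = (y - 2)*(y^3 + 7*y^2 + 12*y) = (y - 2)*(y + 3)*(y^2 + 4*y) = (y - 2)*(y + 3)*(y + 4)*(y)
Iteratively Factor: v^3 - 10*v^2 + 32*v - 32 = (v - 4)*(v^2 - 6*v + 8) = (v - 4)*(v - 2)*(v - 4)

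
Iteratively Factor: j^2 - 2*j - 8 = (j + 2)*(j - 4)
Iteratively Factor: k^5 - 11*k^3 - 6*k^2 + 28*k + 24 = (k - 3)*(k^4 + 3*k^3 - 2*k^2 - 12*k - 8) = (k - 3)*(k - 2)*(k^3 + 5*k^2 + 8*k + 4) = (k - 3)*(k - 2)*(k + 1)*(k^2 + 4*k + 4) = (k - 3)*(k - 2)*(k + 1)*(k + 2)*(k + 2)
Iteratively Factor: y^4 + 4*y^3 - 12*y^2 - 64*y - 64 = (y - 4)*(y^3 + 8*y^2 + 20*y + 16) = (y - 4)*(y + 4)*(y^2 + 4*y + 4) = (y - 4)*(y + 2)*(y + 4)*(y + 2)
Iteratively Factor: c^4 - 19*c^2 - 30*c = (c + 2)*(c^3 - 2*c^2 - 15*c) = (c + 2)*(c + 3)*(c^2 - 5*c) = c*(c + 2)*(c + 3)*(c - 5)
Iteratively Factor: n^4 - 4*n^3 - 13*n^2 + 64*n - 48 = (n - 4)*(n^3 - 13*n + 12) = (n - 4)*(n - 3)*(n^2 + 3*n - 4) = (n - 4)*(n - 3)*(n - 1)*(n + 4)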